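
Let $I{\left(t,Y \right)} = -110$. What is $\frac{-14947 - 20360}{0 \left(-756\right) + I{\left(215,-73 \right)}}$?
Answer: $\frac{35307}{110} \approx 320.97$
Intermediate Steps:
$\frac{-14947 - 20360}{0 \left(-756\right) + I{\left(215,-73 \right)}} = \frac{-14947 - 20360}{0 \left(-756\right) - 110} = - \frac{35307}{0 - 110} = - \frac{35307}{-110} = \left(-35307\right) \left(- \frac{1}{110}\right) = \frac{35307}{110}$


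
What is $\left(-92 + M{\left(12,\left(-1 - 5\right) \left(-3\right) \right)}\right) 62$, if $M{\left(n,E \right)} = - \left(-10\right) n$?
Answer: $1736$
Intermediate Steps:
$M{\left(n,E \right)} = 10 n$
$\left(-92 + M{\left(12,\left(-1 - 5\right) \left(-3\right) \right)}\right) 62 = \left(-92 + 10 \cdot 12\right) 62 = \left(-92 + 120\right) 62 = 28 \cdot 62 = 1736$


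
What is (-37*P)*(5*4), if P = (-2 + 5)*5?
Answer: -11100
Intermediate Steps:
P = 15 (P = 3*5 = 15)
(-37*P)*(5*4) = (-37*15)*(5*4) = -555*20 = -11100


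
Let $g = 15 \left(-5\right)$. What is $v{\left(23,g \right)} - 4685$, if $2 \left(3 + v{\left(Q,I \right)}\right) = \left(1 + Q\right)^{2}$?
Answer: $-4400$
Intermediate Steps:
$g = -75$
$v{\left(Q,I \right)} = -3 + \frac{\left(1 + Q\right)^{2}}{2}$
$v{\left(23,g \right)} - 4685 = \left(-3 + \frac{\left(1 + 23\right)^{2}}{2}\right) - 4685 = \left(-3 + \frac{24^{2}}{2}\right) - 4685 = \left(-3 + \frac{1}{2} \cdot 576\right) - 4685 = \left(-3 + 288\right) - 4685 = 285 - 4685 = -4400$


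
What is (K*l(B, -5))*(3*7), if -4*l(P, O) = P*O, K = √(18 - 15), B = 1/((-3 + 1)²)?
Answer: 105*√3/16 ≈ 11.367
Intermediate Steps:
B = ¼ (B = 1/((-2)²) = 1/4 = ¼ ≈ 0.25000)
K = √3 ≈ 1.7320
l(P, O) = -O*P/4 (l(P, O) = -P*O/4 = -O*P/4)
(K*l(B, -5))*(3*7) = (√3*(-¼*(-5)*¼))*(3*7) = (√3*(5/16))*21 = (5*√3/16)*21 = 105*√3/16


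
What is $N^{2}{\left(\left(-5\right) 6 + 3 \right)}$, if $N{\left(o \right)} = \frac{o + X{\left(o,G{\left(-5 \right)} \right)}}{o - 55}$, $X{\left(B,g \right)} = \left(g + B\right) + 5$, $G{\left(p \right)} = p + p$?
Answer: $\frac{3481}{6724} \approx 0.5177$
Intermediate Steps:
$G{\left(p \right)} = 2 p$
$X{\left(B,g \right)} = 5 + B + g$ ($X{\left(B,g \right)} = \left(B + g\right) + 5 = 5 + B + g$)
$N{\left(o \right)} = \frac{-5 + 2 o}{-55 + o}$ ($N{\left(o \right)} = \frac{o + \left(5 + o + 2 \left(-5\right)\right)}{o - 55} = \frac{o + \left(5 + o - 10\right)}{-55 + o} = \frac{o + \left(-5 + o\right)}{-55 + o} = \frac{-5 + 2 o}{-55 + o}$)
$N^{2}{\left(\left(-5\right) 6 + 3 \right)} = \left(\frac{-5 + 2 \left(\left(-5\right) 6 + 3\right)}{-55 + \left(\left(-5\right) 6 + 3\right)}\right)^{2} = \left(\frac{-5 + 2 \left(-30 + 3\right)}{-55 + \left(-30 + 3\right)}\right)^{2} = \left(\frac{-5 + 2 \left(-27\right)}{-55 - 27}\right)^{2} = \left(\frac{-5 - 54}{-82}\right)^{2} = \left(\left(- \frac{1}{82}\right) \left(-59\right)\right)^{2} = \left(\frac{59}{82}\right)^{2} = \frac{3481}{6724}$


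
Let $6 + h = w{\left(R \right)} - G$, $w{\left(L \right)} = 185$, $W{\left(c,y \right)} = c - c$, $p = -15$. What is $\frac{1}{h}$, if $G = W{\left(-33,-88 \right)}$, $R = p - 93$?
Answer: $\frac{1}{179} \approx 0.0055866$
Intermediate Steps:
$W{\left(c,y \right)} = 0$
$R = -108$ ($R = -15 - 93 = -108$)
$G = 0$
$h = 179$ ($h = -6 + \left(185 - 0\right) = -6 + \left(185 + 0\right) = -6 + 185 = 179$)
$\frac{1}{h} = \frac{1}{179}$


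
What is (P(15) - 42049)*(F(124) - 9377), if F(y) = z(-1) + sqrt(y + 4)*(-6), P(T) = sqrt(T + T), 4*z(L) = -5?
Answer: (37513 + 192*sqrt(2))*(42049 - sqrt(30))/4 ≈ 3.9715e+8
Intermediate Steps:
z(L) = -5/4 (z(L) = (1/4)*(-5) = -5/4)
P(T) = sqrt(2)*sqrt(T) (P(T) = sqrt(2*T) = sqrt(2)*sqrt(T))
F(y) = -5/4 - 6*sqrt(4 + y) (F(y) = -5/4 + sqrt(y + 4)*(-6) = -5/4 + sqrt(4 + y)*(-6) = -5/4 - 6*sqrt(4 + y))
(P(15) - 42049)*(F(124) - 9377) = (sqrt(2)*sqrt(15) - 42049)*((-5/4 - 6*sqrt(4 + 124)) - 9377) = (sqrt(30) - 42049)*((-5/4 - 48*sqrt(2)) - 9377) = (-42049 + sqrt(30))*((-5/4 - 48*sqrt(2)) - 9377) = (-42049 + sqrt(30))*(-37513/4 - 48*sqrt(2))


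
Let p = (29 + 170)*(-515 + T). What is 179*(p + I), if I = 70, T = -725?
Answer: -44157510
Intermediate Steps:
p = -246760 (p = (29 + 170)*(-515 - 725) = 199*(-1240) = -246760)
179*(p + I) = 179*(-246760 + 70) = 179*(-246690) = -44157510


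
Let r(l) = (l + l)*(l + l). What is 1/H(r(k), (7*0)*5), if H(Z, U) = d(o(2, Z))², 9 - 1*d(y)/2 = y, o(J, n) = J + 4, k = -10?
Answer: 1/36 ≈ 0.027778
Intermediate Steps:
o(J, n) = 4 + J
d(y) = 18 - 2*y
r(l) = 4*l² (r(l) = (2*l)*(2*l) = 4*l²)
H(Z, U) = 36 (H(Z, U) = (18 - 2*(4 + 2))² = (18 - 2*6)² = (18 - 12)² = 6² = 36)
1/H(r(k), (7*0)*5) = 1/36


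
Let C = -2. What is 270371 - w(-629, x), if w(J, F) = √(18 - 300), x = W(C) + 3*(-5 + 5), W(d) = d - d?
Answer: 270371 - I*√282 ≈ 2.7037e+5 - 16.793*I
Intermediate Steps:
W(d) = 0
x = 0 (x = 0 + 3*(-5 + 5) = 0 + 3*0 = 0 + 0 = 0)
w(J, F) = I*√282 (w(J, F) = √(-282) = I*√282)
270371 - w(-629, x) = 270371 - I*√282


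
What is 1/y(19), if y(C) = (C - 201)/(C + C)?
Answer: -19/91 ≈ -0.20879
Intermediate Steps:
y(C) = (-201 + C)/(2*C) (y(C) = (-201 + C)/((2*C)) = (-201 + C)*(1/(2*C)) = (-201 + C)/(2*C))
1/y(19) = 1/((½)*(-201 + 19)/19) = 1/((½)*(1/19)*(-182)) = 1/(-91/19) = -19/91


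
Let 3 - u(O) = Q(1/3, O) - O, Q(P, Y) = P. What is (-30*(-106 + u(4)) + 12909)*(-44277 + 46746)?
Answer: 39229941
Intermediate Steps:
u(O) = 8/3 + O (u(O) = 3 - (1/3 - O) = 3 - (⅓ - O) = 3 + (-⅓ + O) = 8/3 + O)
(-30*(-106 + u(4)) + 12909)*(-44277 + 46746) = (-30*(-106 + (8/3 + 4)) + 12909)*(-44277 + 46746) = (-30*(-106 + 20/3) + 12909)*2469 = (-30*(-298/3) + 12909)*2469 = (2980 + 12909)*2469 = 15889*2469 = 39229941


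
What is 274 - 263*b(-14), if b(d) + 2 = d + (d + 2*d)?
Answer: 15528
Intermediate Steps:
b(d) = -2 + 4*d (b(d) = -2 + (d + (d + 2*d)) = -2 + (d + 3*d) = -2 + 4*d)
274 - 263*b(-14) = 274 - 263*(-2 + 4*(-14)) = 274 - 263*(-2 - 56) = 274 - 263*(-58) = 274 + 15254 = 15528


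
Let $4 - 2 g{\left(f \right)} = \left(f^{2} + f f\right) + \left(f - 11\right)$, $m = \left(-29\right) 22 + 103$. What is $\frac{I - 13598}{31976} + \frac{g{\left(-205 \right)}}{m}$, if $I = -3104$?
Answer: $\frac{19019121}{244388} \approx 77.823$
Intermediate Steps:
$m = -535$ ($m = -638 + 103 = -535$)
$g{\left(f \right)} = \frac{15}{2} - f^{2} - \frac{f}{2}$ ($g{\left(f \right)} = 2 - \frac{\left(f^{2} + f f\right) + \left(f - 11\right)}{2} = 2 - \frac{\left(f^{2} + f^{2}\right) + \left(-11 + f\right)}{2} = 2 - \frac{2 f^{2} + \left(-11 + f\right)}{2} = 2 - \frac{-11 + f + 2 f^{2}}{2} = 2 - \left(- \frac{11}{2} + f^{2} + \frac{f}{2}\right) = \frac{15}{2} - f^{2} - \frac{f}{2}$)
$\frac{I - 13598}{31976} + \frac{g{\left(-205 \right)}}{m} = \frac{-3104 - 13598}{31976} + \frac{\frac{15}{2} - \left(-205\right)^{2} - - \frac{205}{2}}{-535} = \left(-3104 - 13598\right) \frac{1}{31976} + \left(\frac{15}{2} - 42025 + \frac{205}{2}\right) \left(- \frac{1}{535}\right) = \left(-16702\right) \frac{1}{31976} + \left(\frac{15}{2} - 42025 + \frac{205}{2}\right) \left(- \frac{1}{535}\right) = - \frac{1193}{2284} - - \frac{8383}{107} = - \frac{1193}{2284} + \frac{8383}{107} = \frac{19019121}{244388}$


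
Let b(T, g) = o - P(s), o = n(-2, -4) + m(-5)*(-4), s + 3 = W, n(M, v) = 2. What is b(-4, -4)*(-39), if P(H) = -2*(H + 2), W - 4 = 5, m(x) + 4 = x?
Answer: -2106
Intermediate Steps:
m(x) = -4 + x
W = 9 (W = 4 + 5 = 9)
s = 6 (s = -3 + 9 = 6)
P(H) = -4 - 2*H (P(H) = -2*(2 + H) = -4 - 2*H)
o = 38 (o = 2 + (-4 - 5)*(-4) = 2 - 9*(-4) = 2 + 36 = 38)
b(T, g) = 54 (b(T, g) = 38 - (-4 - 2*6) = 38 - (-4 - 12) = 38 - 1*(-16) = 38 + 16 = 54)
b(-4, -4)*(-39) = 54*(-39) = -2106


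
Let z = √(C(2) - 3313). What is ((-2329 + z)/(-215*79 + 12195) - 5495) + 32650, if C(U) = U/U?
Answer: 130074779/4790 - 6*I*√23/2395 ≈ 27156.0 - 0.012015*I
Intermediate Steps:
C(U) = 1
z = 12*I*√23 (z = √(1 - 3313) = √(-3312) = 12*I*√23 ≈ 57.55*I)
((-2329 + z)/(-215*79 + 12195) - 5495) + 32650 = ((-2329 + 12*I*√23)/(-215*79 + 12195) - 5495) + 32650 = ((-2329 + 12*I*√23)/(-16985 + 12195) - 5495) + 32650 = ((-2329 + 12*I*√23)/(-4790) - 5495) + 32650 = ((-2329 + 12*I*√23)*(-1/4790) - 5495) + 32650 = ((2329/4790 - 6*I*√23/2395) - 5495) + 32650 = (-26318721/4790 - 6*I*√23/2395) + 32650 = 130074779/4790 - 6*I*√23/2395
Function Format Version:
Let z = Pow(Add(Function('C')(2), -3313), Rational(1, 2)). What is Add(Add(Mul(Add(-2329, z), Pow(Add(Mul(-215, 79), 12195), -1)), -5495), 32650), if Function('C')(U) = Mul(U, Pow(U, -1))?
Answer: Add(Rational(130074779, 4790), Mul(Rational(-6, 2395), I, Pow(23, Rational(1, 2)))) ≈ Add(27156., Mul(-0.012015, I))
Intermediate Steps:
Function('C')(U) = 1
z = Mul(12, I, Pow(23, Rational(1, 2))) (z = Pow(Add(1, -3313), Rational(1, 2)) = Pow(-3312, Rational(1, 2)) = Mul(12, I, Pow(23, Rational(1, 2))) ≈ Mul(57.550, I))
Add(Add(Mul(Add(-2329, z), Pow(Add(Mul(-215, 79), 12195), -1)), -5495), 32650) = Add(Add(Mul(Add(-2329, Mul(12, I, Pow(23, Rational(1, 2)))), Pow(Add(Mul(-215, 79), 12195), -1)), -5495), 32650) = Add(Add(Mul(Add(-2329, Mul(12, I, Pow(23, Rational(1, 2)))), Pow(Add(-16985, 12195), -1)), -5495), 32650) = Add(Add(Mul(Add(-2329, Mul(12, I, Pow(23, Rational(1, 2)))), Pow(-4790, -1)), -5495), 32650) = Add(Add(Mul(Add(-2329, Mul(12, I, Pow(23, Rational(1, 2)))), Rational(-1, 4790)), -5495), 32650) = Add(Add(Add(Rational(2329, 4790), Mul(Rational(-6, 2395), I, Pow(23, Rational(1, 2)))), -5495), 32650) = Add(Add(Rational(-26318721, 4790), Mul(Rational(-6, 2395), I, Pow(23, Rational(1, 2)))), 32650) = Add(Rational(130074779, 4790), Mul(Rational(-6, 2395), I, Pow(23, Rational(1, 2))))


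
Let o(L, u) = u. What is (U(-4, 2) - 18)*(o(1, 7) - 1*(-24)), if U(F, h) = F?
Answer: -682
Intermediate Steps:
(U(-4, 2) - 18)*(o(1, 7) - 1*(-24)) = (-4 - 18)*(7 - 1*(-24)) = -22*(7 + 24) = -22*31 = -682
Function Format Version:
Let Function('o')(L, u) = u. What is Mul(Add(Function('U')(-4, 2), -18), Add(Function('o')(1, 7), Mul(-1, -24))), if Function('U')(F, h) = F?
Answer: -682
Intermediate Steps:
Mul(Add(Function('U')(-4, 2), -18), Add(Function('o')(1, 7), Mul(-1, -24))) = Mul(Add(-4, -18), Add(7, Mul(-1, -24))) = Mul(-22, Add(7, 24)) = Mul(-22, 31) = -682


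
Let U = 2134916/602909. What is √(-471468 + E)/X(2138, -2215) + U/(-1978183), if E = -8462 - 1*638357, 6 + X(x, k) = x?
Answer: -2134916/1192664334347 + I*√1118287/2132 ≈ -1.79e-6 + 0.49601*I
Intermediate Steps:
X(x, k) = -6 + x
E = -646819 (E = -8462 - 638357 = -646819)
U = 2134916/602909 (U = 2134916*(1/602909) = 2134916/602909 ≈ 3.5410)
√(-471468 + E)/X(2138, -2215) + U/(-1978183) = √(-471468 - 646819)/(-6 + 2138) + (2134916/602909)/(-1978183) = √(-1118287)/2132 + (2134916/602909)*(-1/1978183) = (I*√1118287)*(1/2132) - 2134916/1192664334347 = I*√1118287/2132 - 2134916/1192664334347 = -2134916/1192664334347 + I*√1118287/2132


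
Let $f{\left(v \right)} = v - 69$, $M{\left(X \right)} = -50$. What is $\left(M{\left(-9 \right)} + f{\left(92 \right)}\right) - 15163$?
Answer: $-15190$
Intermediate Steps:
$f{\left(v \right)} = -69 + v$
$\left(M{\left(-9 \right)} + f{\left(92 \right)}\right) - 15163 = \left(-50 + \left(-69 + 92\right)\right) - 15163 = \left(-50 + 23\right) - 15163 = -27 - 15163 = -15190$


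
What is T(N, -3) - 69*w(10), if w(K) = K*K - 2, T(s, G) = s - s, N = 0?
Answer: -6762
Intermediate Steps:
T(s, G) = 0
w(K) = -2 + K² (w(K) = K² - 2 = -2 + K²)
T(N, -3) - 69*w(10) = 0 - 69*(-2 + 10²) = 0 - 69*(-2 + 100) = 0 - 69*98 = 0 - 6762 = -6762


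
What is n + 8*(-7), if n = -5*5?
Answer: -81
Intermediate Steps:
n = -25
n + 8*(-7) = -25 + 8*(-7) = -25 - 56 = -81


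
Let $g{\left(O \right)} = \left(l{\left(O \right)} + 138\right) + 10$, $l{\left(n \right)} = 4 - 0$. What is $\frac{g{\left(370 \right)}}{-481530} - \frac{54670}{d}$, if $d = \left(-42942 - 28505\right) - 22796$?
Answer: $\frac{13155460082}{22690415895} \approx 0.57978$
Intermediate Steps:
$l{\left(n \right)} = 4$ ($l{\left(n \right)} = 4 + 0 = 4$)
$g{\left(O \right)} = 152$ ($g{\left(O \right)} = \left(4 + 138\right) + 10 = 142 + 10 = 152$)
$d = -94243$ ($d = -71447 - 22796 = -94243$)
$\frac{g{\left(370 \right)}}{-481530} - \frac{54670}{d} = \frac{152}{-481530} - \frac{54670}{-94243} = 152 \left(- \frac{1}{481530}\right) - - \frac{54670}{94243} = - \frac{76}{240765} + \frac{54670}{94243} = \frac{13155460082}{22690415895}$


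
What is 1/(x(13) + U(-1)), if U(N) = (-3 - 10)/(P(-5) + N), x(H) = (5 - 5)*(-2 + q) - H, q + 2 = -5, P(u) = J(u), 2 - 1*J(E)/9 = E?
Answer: -62/819 ≈ -0.075702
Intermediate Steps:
J(E) = 18 - 9*E
P(u) = 18 - 9*u
q = -7 (q = -2 - 5 = -7)
x(H) = -H (x(H) = (5 - 5)*(-2 - 7) - H = 0*(-9) - H = 0 - H = -H)
U(N) = -13/(63 + N) (U(N) = (-3 - 10)/((18 - 9*(-5)) + N) = -13/((18 + 45) + N) = -13/(63 + N))
1/(x(13) + U(-1)) = 1/(-1*13 - 13/(63 - 1)) = 1/(-13 - 13/62) = 1/(-819/62) = -62/819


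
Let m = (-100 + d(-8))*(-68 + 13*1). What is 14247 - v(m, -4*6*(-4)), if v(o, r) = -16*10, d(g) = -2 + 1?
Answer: 14407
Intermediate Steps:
d(g) = -1
m = 5555 (m = (-100 - 1)*(-68 + 13*1) = -101*(-68 + 13) = -101*(-55) = 5555)
v(o, r) = -160
14247 - v(m, -4*6*(-4)) = 14247 - 1*(-160) = 14247 + 160 = 14407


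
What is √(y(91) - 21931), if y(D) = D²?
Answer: 5*I*√546 ≈ 116.83*I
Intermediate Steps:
√(y(91) - 21931) = √(91² - 21931) = √(8281 - 21931) = √(-13650) = 5*I*√546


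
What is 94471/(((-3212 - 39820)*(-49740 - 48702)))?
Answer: 94471/4236156144 ≈ 2.2301e-5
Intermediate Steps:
94471/(((-3212 - 39820)*(-49740 - 48702))) = 94471/((-43032*(-98442))) = 94471/4236156144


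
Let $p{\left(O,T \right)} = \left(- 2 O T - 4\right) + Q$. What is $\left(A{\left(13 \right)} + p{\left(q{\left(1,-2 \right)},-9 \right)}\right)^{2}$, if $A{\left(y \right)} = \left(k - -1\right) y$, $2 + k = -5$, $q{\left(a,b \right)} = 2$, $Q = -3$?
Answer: $2401$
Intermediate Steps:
$k = -7$ ($k = -2 - 5 = -7$)
$p{\left(O,T \right)} = -7 - 2 O T$ ($p{\left(O,T \right)} = \left(- 2 O T - 4\right) - 3 = \left(-4 - 2 O T\right) - 3 = -7 - 2 O T$)
$A{\left(y \right)} = - 6 y$ ($A{\left(y \right)} = \left(-7 - -1\right) y = \left(-7 + 1\right) y = - 6 y$)
$\left(A{\left(13 \right)} + p{\left(q{\left(1,-2 \right)},-9 \right)}\right)^{2} = \left(\left(-6\right) 13 - \left(7 + 4 \left(-9\right)\right)\right)^{2} = \left(-78 + \left(-7 + 36\right)\right)^{2} = \left(-78 + 29\right)^{2} = \left(-49\right)^{2} = 2401$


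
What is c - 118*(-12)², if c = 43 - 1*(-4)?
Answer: -16945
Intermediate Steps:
c = 47 (c = 43 + 4 = 47)
c - 118*(-12)² = 47 - 118*(-12)² = 47 - 118*144 = 47 - 16992 = -16945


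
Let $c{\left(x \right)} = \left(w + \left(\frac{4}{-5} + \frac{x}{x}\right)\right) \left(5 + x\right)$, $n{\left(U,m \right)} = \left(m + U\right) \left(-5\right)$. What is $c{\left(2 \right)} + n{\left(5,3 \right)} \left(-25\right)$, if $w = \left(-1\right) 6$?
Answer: $\frac{4797}{5} \approx 959.4$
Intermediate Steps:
$n{\left(U,m \right)} = - 5 U - 5 m$ ($n{\left(U,m \right)} = \left(U + m\right) \left(-5\right) = - 5 U - 5 m$)
$w = -6$
$c{\left(x \right)} = -29 - \frac{29 x}{5}$ ($c{\left(x \right)} = \left(-6 + \left(\frac{4}{-5} + \frac{x}{x}\right)\right) \left(5 + x\right) = \left(-6 + \left(4 \left(- \frac{1}{5}\right) + 1\right)\right) \left(5 + x\right) = \left(-6 + \left(- \frac{4}{5} + 1\right)\right) \left(5 + x\right) = \left(-6 + \frac{1}{5}\right) \left(5 + x\right) = - \frac{29 \left(5 + x\right)}{5} = -29 - \frac{29 x}{5}$)
$c{\left(2 \right)} + n{\left(5,3 \right)} \left(-25\right) = \left(-29 - \frac{58}{5}\right) + \left(\left(-5\right) 5 - 15\right) \left(-25\right) = \left(-29 - \frac{58}{5}\right) + \left(-25 - 15\right) \left(-25\right) = - \frac{203}{5} - -1000 = - \frac{203}{5} + 1000 = \frac{4797}{5}$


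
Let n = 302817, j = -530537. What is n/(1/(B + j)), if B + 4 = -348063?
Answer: -266056227468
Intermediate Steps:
B = -348067 (B = -4 - 348063 = -348067)
n/(1/(B + j)) = 302817/(1/(-348067 - 530537)) = 302817/(1/(-878604)) = 302817/(-1/878604) = 302817*(-878604) = -266056227468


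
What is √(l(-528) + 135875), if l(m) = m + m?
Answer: √134819 ≈ 367.18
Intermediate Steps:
l(m) = 2*m
√(l(-528) + 135875) = √(2*(-528) + 135875) = √(-1056 + 135875) = √134819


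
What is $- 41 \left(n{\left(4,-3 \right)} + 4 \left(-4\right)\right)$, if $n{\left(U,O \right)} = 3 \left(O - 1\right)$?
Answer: $1148$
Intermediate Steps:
$n{\left(U,O \right)} = -3 + 3 O$ ($n{\left(U,O \right)} = 3 \left(-1 + O\right) = -3 + 3 O$)
$- 41 \left(n{\left(4,-3 \right)} + 4 \left(-4\right)\right) = - 41 \left(\left(-3 + 3 \left(-3\right)\right) + 4 \left(-4\right)\right) = - 41 \left(\left(-3 - 9\right) - 16\right) = - 41 \left(-12 - 16\right) = \left(-41\right) \left(-28\right) = 1148$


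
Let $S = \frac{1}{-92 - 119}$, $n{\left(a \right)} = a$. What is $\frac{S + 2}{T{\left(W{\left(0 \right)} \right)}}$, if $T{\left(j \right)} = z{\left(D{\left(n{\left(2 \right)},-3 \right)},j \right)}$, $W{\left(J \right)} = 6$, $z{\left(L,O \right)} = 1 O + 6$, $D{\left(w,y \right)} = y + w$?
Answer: $\frac{421}{2532} \approx 0.16627$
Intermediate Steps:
$S = - \frac{1}{211}$ ($S = \frac{1}{-211} = - \frac{1}{211} \approx -0.0047393$)
$D{\left(w,y \right)} = w + y$
$z{\left(L,O \right)} = 6 + O$ ($z{\left(L,O \right)} = O + 6 = 6 + O$)
$T{\left(j \right)} = 6 + j$
$\frac{S + 2}{T{\left(W{\left(0 \right)} \right)}} = \frac{- \frac{1}{211} + 2}{6 + 6} = \frac{1}{12} \cdot \frac{421}{211} = \frac{421}{2532}$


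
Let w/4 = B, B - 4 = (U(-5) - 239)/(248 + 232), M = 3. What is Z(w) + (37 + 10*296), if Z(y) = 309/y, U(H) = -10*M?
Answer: 4985127/1651 ≈ 3019.5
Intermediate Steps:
U(H) = -30 (U(H) = -10*3 = -30)
B = 1651/480 (B = 4 + (-30 - 239)/(248 + 232) = 4 - 269/480 = 1651/480 ≈ 3.4396)
w = 1651/120 (w = 4*(1651/480) = 1651/120 ≈ 13.758)
Z(w) + (37 + 10*296) = 309/(1651/120) + (37 + 10*296) = 309*(120/1651) + (37 + 2960) = 37080/1651 + 2997 = 4985127/1651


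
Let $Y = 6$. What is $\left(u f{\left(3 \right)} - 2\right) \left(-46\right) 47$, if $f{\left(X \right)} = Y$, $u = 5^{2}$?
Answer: $-319976$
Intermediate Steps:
$u = 25$
$f{\left(X \right)} = 6$
$\left(u f{\left(3 \right)} - 2\right) \left(-46\right) 47 = \left(25 \cdot 6 - 2\right) \left(-46\right) 47 = \left(150 - 2\right) \left(-46\right) 47 = 148 \left(-46\right) 47 = \left(-6808\right) 47 = -319976$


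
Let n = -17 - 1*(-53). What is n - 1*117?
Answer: -81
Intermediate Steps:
n = 36 (n = -17 + 53 = 36)
n - 1*117 = 36 - 1*117 = 36 - 117 = -81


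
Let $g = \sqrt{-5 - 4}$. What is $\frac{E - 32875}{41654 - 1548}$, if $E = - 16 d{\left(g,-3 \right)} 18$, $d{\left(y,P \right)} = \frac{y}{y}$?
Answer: $- \frac{33163}{40106} \approx -0.82688$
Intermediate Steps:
$g = 3 i$ ($g = \sqrt{-9} = 3 i \approx 3.0 i$)
$d{\left(y,P \right)} = 1$
$E = -288$ ($E = \left(-16\right) 1 \cdot 18 = \left(-16\right) 18 = -288$)
$\frac{E - 32875}{41654 - 1548} = \frac{-288 - 32875}{41654 - 1548} = - \frac{33163}{40106}$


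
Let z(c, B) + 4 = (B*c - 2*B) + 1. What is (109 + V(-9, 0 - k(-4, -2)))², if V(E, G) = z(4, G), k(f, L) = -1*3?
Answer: 12544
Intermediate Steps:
k(f, L) = -3
z(c, B) = -3 - 2*B + B*c (z(c, B) = -4 + ((B*c - 2*B) + 1) = -4 + ((-2*B + B*c) + 1) = -4 + (1 - 2*B + B*c) = -3 - 2*B + B*c)
V(E, G) = -3 + 2*G (V(E, G) = -3 - 2*G + G*4 = -3 - 2*G + 4*G = -3 + 2*G)
(109 + V(-9, 0 - k(-4, -2)))² = (109 + (-3 + 2*(0 - 1*(-3))))² = (109 + (-3 + 2*(0 + 3)))² = (109 + (-3 + 2*3))² = (109 + (-3 + 6))² = (109 + 3)² = 112² = 12544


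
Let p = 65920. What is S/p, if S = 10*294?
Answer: 147/3296 ≈ 0.044600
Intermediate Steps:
S = 2940
S/p = 2940/65920 = 2940*(1/65920) = 147/3296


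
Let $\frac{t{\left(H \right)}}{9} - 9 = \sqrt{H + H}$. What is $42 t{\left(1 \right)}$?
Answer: $3402 + 378 \sqrt{2} \approx 3936.6$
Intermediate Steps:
$t{\left(H \right)} = 81 + 9 \sqrt{2} \sqrt{H}$ ($t{\left(H \right)} = 81 + 9 \sqrt{H + H} = 81 + 9 \sqrt{2 H} = 81 + 9 \sqrt{2} \sqrt{H}$)
$42 t{\left(1 \right)} = 42 \left(81 + 9 \sqrt{2} \sqrt{1}\right) = 42 \left(81 + 9 \sqrt{2} \cdot 1\right) = 42 \left(81 + 9 \sqrt{2}\right) = 3402 + 378 \sqrt{2}$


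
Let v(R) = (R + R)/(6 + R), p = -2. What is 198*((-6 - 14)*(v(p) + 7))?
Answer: -23760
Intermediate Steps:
v(R) = 2*R/(6 + R) (v(R) = (2*R)/(6 + R) = 2*R/(6 + R))
198*((-6 - 14)*(v(p) + 7)) = 198*((-6 - 14)*(2*(-2)/(6 - 2) + 7)) = 198*(-20*(2*(-2)/4 + 7)) = 198*(-20*(2*(-2)*(1/4) + 7)) = 198*(-20*(-1 + 7)) = 198*(-20*6) = 198*(-120) = -23760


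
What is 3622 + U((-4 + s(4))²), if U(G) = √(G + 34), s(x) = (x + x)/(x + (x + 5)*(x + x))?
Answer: 3622 + 5*√710/19 ≈ 3629.0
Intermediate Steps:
s(x) = 2*x/(x + 2*x*(5 + x)) (s(x) = (2*x)/(x + (5 + x)*(2*x)) = (2*x)/(x + 2*x*(5 + x)) = 2*x/(x + 2*x*(5 + x)))
U(G) = √(34 + G)
3622 + U((-4 + s(4))²) = 3622 + √(34 + (-4 + 2/(11 + 2*4))²) = 3622 + √(34 + (-4 + 2/(11 + 8))²) = 3622 + √(34 + (-4 + 2/19)²) = 3622 + √(34 + (-74/19)²) = 3622 + √(34 + 5476/361) = 3622 + √(17750/361) = 3622 + 5*√710/19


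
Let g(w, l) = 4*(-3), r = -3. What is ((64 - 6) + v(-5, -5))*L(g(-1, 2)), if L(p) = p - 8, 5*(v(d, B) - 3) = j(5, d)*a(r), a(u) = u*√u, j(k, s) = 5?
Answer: -1220 + 60*I*√3 ≈ -1220.0 + 103.92*I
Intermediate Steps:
g(w, l) = -12
a(u) = u^(3/2)
v(d, B) = 3 - 3*I*√3 (v(d, B) = 3 + (5*(-3)^(3/2))/5 = 3 + (5*(-3*I*√3))/5 = 3 + (-15*I*√3)/5 = 3 - 3*I*√3)
L(p) = -8 + p
((64 - 6) + v(-5, -5))*L(g(-1, 2)) = ((64 - 6) + (3 - 3*I*√3))*(-8 - 12) = (58 + (3 - 3*I*√3))*(-20) = (61 - 3*I*√3)*(-20) = -1220 + 60*I*√3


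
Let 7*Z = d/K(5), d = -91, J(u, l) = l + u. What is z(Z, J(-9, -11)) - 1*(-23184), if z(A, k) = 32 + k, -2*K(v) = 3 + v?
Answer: 23196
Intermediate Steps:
K(v) = -3/2 - v/2 (K(v) = -(3 + v)/2 = -3/2 - v/2)
Z = 13/4 (Z = (-91/(-3/2 - 1/2*5))/7 = (-91/(-3/2 - 5/2))/7 = (-91/(-4))/7 = (-91*(-1/4))/7 = (1/7)*(91/4) = 13/4 ≈ 3.2500)
z(Z, J(-9, -11)) - 1*(-23184) = (32 + (-11 - 9)) - 1*(-23184) = (32 - 20) + 23184 = 12 + 23184 = 23196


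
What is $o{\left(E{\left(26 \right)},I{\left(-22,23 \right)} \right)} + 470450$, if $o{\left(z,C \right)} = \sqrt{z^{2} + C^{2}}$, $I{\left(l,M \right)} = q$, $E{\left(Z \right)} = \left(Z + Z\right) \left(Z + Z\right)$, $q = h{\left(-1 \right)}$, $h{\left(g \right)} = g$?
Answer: $470450 + \sqrt{7311617} \approx 4.7315 \cdot 10^{5}$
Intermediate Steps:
$q = -1$
$E{\left(Z \right)} = 4 Z^{2}$ ($E{\left(Z \right)} = 2 Z 2 Z = 4 Z^{2}$)
$I{\left(l,M \right)} = -1$
$o{\left(z,C \right)} = \sqrt{C^{2} + z^{2}}$
$o{\left(E{\left(26 \right)},I{\left(-22,23 \right)} \right)} + 470450 = \sqrt{\left(-1\right)^{2} + \left(4 \cdot 26^{2}\right)^{2}} + 470450 = \sqrt{1 + \left(4 \cdot 676\right)^{2}} + 470450 = \sqrt{1 + 2704^{2}} + 470450 = \sqrt{1 + 7311616} + 470450 = \sqrt{7311617} + 470450 = 470450 + \sqrt{7311617}$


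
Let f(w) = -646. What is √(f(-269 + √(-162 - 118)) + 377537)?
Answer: √376891 ≈ 613.91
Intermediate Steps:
√(f(-269 + √(-162 - 118)) + 377537) = √(-646 + 377537) = √376891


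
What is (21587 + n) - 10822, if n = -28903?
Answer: -18138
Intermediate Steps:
(21587 + n) - 10822 = (21587 - 28903) - 10822 = -7316 - 10822 = -18138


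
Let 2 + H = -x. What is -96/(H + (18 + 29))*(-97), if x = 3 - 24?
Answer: 1552/11 ≈ 141.09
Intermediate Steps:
x = -21
H = 19 (H = -2 - 1*(-21) = -2 + 21 = 19)
-96/(H + (18 + 29))*(-97) = -96/(19 + (18 + 29))*(-97) = -96/(19 + 47)*(-97) = -96/66*(-97) = -96*1/66*(-97) = -16/11*(-97) = 1552/11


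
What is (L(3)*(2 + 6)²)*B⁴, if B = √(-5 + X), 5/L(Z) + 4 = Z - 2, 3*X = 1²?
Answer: -62720/27 ≈ -2323.0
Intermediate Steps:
X = ⅓ (X = (⅓)*1² = (⅓)*1 = ⅓ ≈ 0.33333)
L(Z) = 5/(-6 + Z) (L(Z) = 5/(-4 + (Z - 2)) = 5/(-4 + (-2 + Z)) = 5/(-6 + Z))
B = I*√42/3 (B = √(-5 + ⅓) = √(-14/3) = I*√42/3 ≈ 2.1602*I)
(L(3)*(2 + 6)²)*B⁴ = ((5/(-6 + 3))*(2 + 6)²)*(I*√42/3)⁴ = ((5/(-3))*8²)*(196/9) = ((5*(-⅓))*64)*(196/9) = -5/3*64*(196/9) = -320/3*196/9 = -62720/27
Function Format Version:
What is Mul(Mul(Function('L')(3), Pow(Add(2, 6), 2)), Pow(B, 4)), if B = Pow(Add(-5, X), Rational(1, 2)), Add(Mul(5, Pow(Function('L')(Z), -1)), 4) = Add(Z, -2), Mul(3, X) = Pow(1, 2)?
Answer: Rational(-62720, 27) ≈ -2323.0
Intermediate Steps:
X = Rational(1, 3) (X = Mul(Rational(1, 3), Pow(1, 2)) = Mul(Rational(1, 3), 1) = Rational(1, 3) ≈ 0.33333)
Function('L')(Z) = Mul(5, Pow(Add(-6, Z), -1)) (Function('L')(Z) = Mul(5, Pow(Add(-4, Add(Z, -2)), -1)) = Mul(5, Pow(Add(-4, Add(-2, Z)), -1)) = Mul(5, Pow(Add(-6, Z), -1)))
B = Mul(Rational(1, 3), I, Pow(42, Rational(1, 2))) (B = Pow(Add(-5, Rational(1, 3)), Rational(1, 2)) = Pow(Rational(-14, 3), Rational(1, 2)) = Mul(Rational(1, 3), I, Pow(42, Rational(1, 2))) ≈ Mul(2.1602, I))
Mul(Mul(Function('L')(3), Pow(Add(2, 6), 2)), Pow(B, 4)) = Mul(Mul(Mul(5, Pow(Add(-6, 3), -1)), Pow(Add(2, 6), 2)), Pow(Mul(Rational(1, 3), I, Pow(42, Rational(1, 2))), 4)) = Mul(Mul(Mul(5, Pow(-3, -1)), Pow(8, 2)), Rational(196, 9)) = Mul(Mul(Mul(5, Rational(-1, 3)), 64), Rational(196, 9)) = Mul(Mul(Rational(-5, 3), 64), Rational(196, 9)) = Mul(Rational(-320, 3), Rational(196, 9)) = Rational(-62720, 27)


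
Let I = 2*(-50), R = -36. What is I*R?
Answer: 3600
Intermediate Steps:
I = -100
I*R = -100*(-36) = 3600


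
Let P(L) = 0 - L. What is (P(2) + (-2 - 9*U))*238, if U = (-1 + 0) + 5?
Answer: -9520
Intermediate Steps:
U = 4 (U = -1 + 5 = 4)
P(L) = -L
(P(2) + (-2 - 9*U))*238 = (-1*2 + (-2 - 9*4))*238 = (-2 + (-2 - 36))*238 = (-2 - 38)*238 = -40*238 = -9520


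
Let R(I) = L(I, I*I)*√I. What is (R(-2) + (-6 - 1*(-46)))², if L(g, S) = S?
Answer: 1568 + 320*I*√2 ≈ 1568.0 + 452.55*I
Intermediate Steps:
R(I) = I^(5/2) (R(I) = (I*I)*√I = I²*√I = I^(5/2))
(R(-2) + (-6 - 1*(-46)))² = ((-2)^(5/2) + (-6 - 1*(-46)))² = (4*I*√2 + (-6 + 46))² = (4*I*√2 + 40)² = (40 + 4*I*√2)²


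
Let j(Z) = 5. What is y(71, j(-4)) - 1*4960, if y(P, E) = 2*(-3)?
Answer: -4966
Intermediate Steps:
y(P, E) = -6
y(71, j(-4)) - 1*4960 = -6 - 1*4960 = -6 - 4960 = -4966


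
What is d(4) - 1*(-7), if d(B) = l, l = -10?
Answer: -3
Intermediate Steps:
d(B) = -10
d(4) - 1*(-7) = -10 - 1*(-7) = -10 + 7 = -3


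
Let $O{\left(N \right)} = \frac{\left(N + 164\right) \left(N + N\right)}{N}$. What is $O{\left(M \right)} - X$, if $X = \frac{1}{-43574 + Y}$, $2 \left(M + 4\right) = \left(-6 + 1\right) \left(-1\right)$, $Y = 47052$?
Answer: $\frac{1130349}{3478} \approx 325.0$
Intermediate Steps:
$M = - \frac{3}{2}$ ($M = -4 + \frac{\left(-6 + 1\right) \left(-1\right)}{2} = -4 + \frac{\left(-5\right) \left(-1\right)}{2} = -4 + \frac{1}{2} \cdot 5 = -4 + \frac{5}{2} = - \frac{3}{2} \approx -1.5$)
$X = \frac{1}{3478}$ ($X = \frac{1}{-43574 + 47052} = \frac{1}{3478} \approx 0.00028752$)
$O{\left(N \right)} = 328 + 2 N$ ($O{\left(N \right)} = \frac{\left(164 + N\right) 2 N}{N} = \frac{2 N \left(164 + N\right)}{N} = 328 + 2 N$)
$O{\left(M \right)} - X = \left(328 + 2 \left(- \frac{3}{2}\right)\right) - \frac{1}{3478} = \left(328 - 3\right) - \frac{1}{3478} = 325 - \frac{1}{3478} = \frac{1130349}{3478}$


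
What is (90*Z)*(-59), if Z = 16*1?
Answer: -84960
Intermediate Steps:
Z = 16
(90*Z)*(-59) = (90*16)*(-59) = 1440*(-59) = -84960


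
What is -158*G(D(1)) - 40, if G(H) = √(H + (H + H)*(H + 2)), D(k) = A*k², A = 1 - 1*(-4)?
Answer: -40 - 790*√3 ≈ -1408.3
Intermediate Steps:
A = 5 (A = 1 + 4 = 5)
D(k) = 5*k²
G(H) = √(H + 2*H*(2 + H)) (G(H) = √(H + (2*H)*(2 + H)) = √(H + 2*H*(2 + H)))
-158*G(D(1)) - 40 = -158*√5*√(5 + 2*(5*1²)) - 40 = -158*√5*√(5 + 2*(5*1)) - 40 = -158*√5*√(5 + 2*5) - 40 = -158*√5*√(5 + 10) - 40 = -158*5*√3 - 40 = -790*√3 - 40 = -40 - 790*√3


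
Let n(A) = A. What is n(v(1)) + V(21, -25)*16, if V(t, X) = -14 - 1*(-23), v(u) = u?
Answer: 145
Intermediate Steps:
V(t, X) = 9 (V(t, X) = -14 + 23 = 9)
n(v(1)) + V(21, -25)*16 = 1 + 9*16 = 1 + 144 = 145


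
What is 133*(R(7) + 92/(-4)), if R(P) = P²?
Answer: 3458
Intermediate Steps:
133*(R(7) + 92/(-4)) = 133*(7² + 92/(-4)) = 133*(49 + 92*(-¼)) = 133*(49 - 23) = 133*26 = 3458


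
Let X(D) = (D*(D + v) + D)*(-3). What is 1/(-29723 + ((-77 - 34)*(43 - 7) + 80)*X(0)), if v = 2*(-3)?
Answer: -1/29723 ≈ -3.3644e-5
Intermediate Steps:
v = -6
X(D) = -3*D - 3*D*(-6 + D) (X(D) = (D*(D - 6) + D)*(-3) = (D*(-6 + D) + D)*(-3) = (D + D*(-6 + D))*(-3) = -3*D - 3*D*(-6 + D))
1/(-29723 + ((-77 - 34)*(43 - 7) + 80)*X(0)) = 1/(-29723 + ((-77 - 34)*(43 - 7) + 80)*(3*0*(5 - 1*0))) = 1/(-29723 + (-111*36 + 80)*(3*0*(5 + 0))) = 1/(-29723 + (-3996 + 80)*(3*0*5)) = 1/(-29723 - 3916*0) = 1/(-29723 + 0) = 1/(-29723) = -1/29723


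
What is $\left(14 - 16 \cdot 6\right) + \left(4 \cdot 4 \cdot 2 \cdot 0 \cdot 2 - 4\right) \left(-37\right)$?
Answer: $66$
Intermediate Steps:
$\left(14 - 16 \cdot 6\right) + \left(4 \cdot 4 \cdot 2 \cdot 0 \cdot 2 - 4\right) \left(-37\right) = \left(14 - 96\right) + \left(4 \cdot 8 \cdot 0 - 4\right) \left(-37\right) = \left(14 - 96\right) + \left(4 \cdot 0 - 4\right) \left(-37\right) = -82 + \left(0 - 4\right) \left(-37\right) = -82 - -148 = -82 + 148 = 66$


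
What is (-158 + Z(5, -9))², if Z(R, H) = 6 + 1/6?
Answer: 829921/36 ≈ 23053.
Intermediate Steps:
Z(R, H) = 37/6 (Z(R, H) = 6 + ⅙ = 37/6)
(-158 + Z(5, -9))² = (-158 + 37/6)² = (-911/6)² = 829921/36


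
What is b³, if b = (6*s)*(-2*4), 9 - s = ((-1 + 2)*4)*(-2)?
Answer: -543338496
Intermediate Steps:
s = 17 (s = 9 - (-1 + 2)*4*(-2) = 9 - 1*4*(-2) = 9 - 4*(-2) = 9 - 1*(-8) = 9 + 8 = 17)
b = -816 (b = (6*17)*(-2*4) = 102*(-8) = -816)
b³ = (-816)³ = -543338496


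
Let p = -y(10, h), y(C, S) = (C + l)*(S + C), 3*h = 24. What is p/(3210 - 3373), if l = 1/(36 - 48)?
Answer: 357/326 ≈ 1.0951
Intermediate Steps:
h = 8 (h = (⅓)*24 = 8)
l = -1/12 (l = 1/(-12) = -1/12 ≈ -0.083333)
y(C, S) = (-1/12 + C)*(C + S) (y(C, S) = (C - 1/12)*(S + C) = (-1/12 + C)*(C + S))
p = -357/2 (p = -(10² - 1/12*10 - 1/12*8 + 10*8) = -(100 - ⅚ - ⅔ + 80) = -1*357/2 = -357/2 ≈ -178.50)
p/(3210 - 3373) = -357/(2*(3210 - 3373)) = -357/2/(-163) = -357/2*(-1/163) = 357/326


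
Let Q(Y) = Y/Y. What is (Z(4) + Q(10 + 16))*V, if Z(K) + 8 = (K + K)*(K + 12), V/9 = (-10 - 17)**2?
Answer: 793881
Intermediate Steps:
V = 6561 (V = 9*(-10 - 17)**2 = 9*(-27)**2 = 9*729 = 6561)
Z(K) = -8 + 2*K*(12 + K) (Z(K) = -8 + (K + K)*(K + 12) = -8 + (2*K)*(12 + K) = -8 + 2*K*(12 + K))
Q(Y) = 1
(Z(4) + Q(10 + 16))*V = ((-8 + 2*4**2 + 24*4) + 1)*6561 = ((-8 + 2*16 + 96) + 1)*6561 = ((-8 + 32 + 96) + 1)*6561 = (120 + 1)*6561 = 121*6561 = 793881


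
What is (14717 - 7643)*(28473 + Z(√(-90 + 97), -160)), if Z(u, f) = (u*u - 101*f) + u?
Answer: 315783360 + 7074*√7 ≈ 3.1580e+8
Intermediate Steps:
Z(u, f) = u + u² - 101*f (Z(u, f) = (u² - 101*f) + u = u + u² - 101*f)
(14717 - 7643)*(28473 + Z(√(-90 + 97), -160)) = (14717 - 7643)*(28473 + (√(-90 + 97) + (√(-90 + 97))² - 101*(-160))) = 7074*(28473 + (√7 + (√7)² + 16160)) = 7074*(28473 + (√7 + 7 + 16160)) = 7074*(28473 + (16167 + √7)) = 7074*(44640 + √7) = 315783360 + 7074*√7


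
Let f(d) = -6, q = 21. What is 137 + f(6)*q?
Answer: 11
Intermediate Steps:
137 + f(6)*q = 137 - 6*21 = 137 - 126 = 11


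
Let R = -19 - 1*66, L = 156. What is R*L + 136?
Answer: -13124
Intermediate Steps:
R = -85 (R = -19 - 66 = -85)
R*L + 136 = -85*156 + 136 = -13260 + 136 = -13124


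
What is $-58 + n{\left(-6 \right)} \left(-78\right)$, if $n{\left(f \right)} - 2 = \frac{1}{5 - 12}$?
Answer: $- \frac{1420}{7} \approx -202.86$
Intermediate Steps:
$n{\left(f \right)} = \frac{13}{7}$ ($n{\left(f \right)} = 2 + \frac{1}{5 - 12} = 2 + \frac{1}{-7} = 2 - \frac{1}{7} = \frac{13}{7}$)
$-58 + n{\left(-6 \right)} \left(-78\right) = -58 + \frac{13}{7} \left(-78\right) = -58 - \frac{1014}{7} = - \frac{1420}{7}$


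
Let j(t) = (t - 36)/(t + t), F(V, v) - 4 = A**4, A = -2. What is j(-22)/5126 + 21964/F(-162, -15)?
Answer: 619231197/563860 ≈ 1098.2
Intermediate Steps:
F(V, v) = 20 (F(V, v) = 4 + (-2)**4 = 4 + 16 = 20)
j(t) = (-36 + t)/(2*t) (j(t) = (-36 + t)/((2*t)) = (-36 + t)*(1/(2*t)) = (-36 + t)/(2*t))
j(-22)/5126 + 21964/F(-162, -15) = ((1/2)*(-36 - 22)/(-22))/5126 + 21964/20 = ((1/2)*(-1/22)*(-58))*(1/5126) + 21964*(1/20) = (29/22)*(1/5126) + 5491/5 = 29/112772 + 5491/5 = 619231197/563860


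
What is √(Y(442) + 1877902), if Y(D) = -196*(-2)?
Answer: √1878294 ≈ 1370.5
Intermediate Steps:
Y(D) = 392
√(Y(442) + 1877902) = √(392 + 1877902) = √1878294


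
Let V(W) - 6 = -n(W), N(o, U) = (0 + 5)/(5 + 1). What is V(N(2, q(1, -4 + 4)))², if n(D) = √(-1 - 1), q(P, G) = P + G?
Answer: (6 - I*√2)² ≈ 34.0 - 16.971*I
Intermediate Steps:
q(P, G) = G + P
n(D) = I*√2 (n(D) = √(-2) = I*√2)
N(o, U) = ⅚ (N(o, U) = 5/6 = 5*(⅙) = ⅚)
V(W) = 6 - I*√2
V(N(2, q(1, -4 + 4)))² = (6 - I*√2)²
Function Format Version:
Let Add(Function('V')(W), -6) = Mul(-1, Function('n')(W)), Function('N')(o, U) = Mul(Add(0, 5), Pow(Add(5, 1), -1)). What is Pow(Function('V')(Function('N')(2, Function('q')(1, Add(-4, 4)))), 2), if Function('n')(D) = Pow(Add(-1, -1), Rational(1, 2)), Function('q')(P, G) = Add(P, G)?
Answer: Pow(Add(6, Mul(-1, I, Pow(2, Rational(1, 2)))), 2) ≈ Add(34.000, Mul(-16.971, I))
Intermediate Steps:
Function('q')(P, G) = Add(G, P)
Function('n')(D) = Mul(I, Pow(2, Rational(1, 2))) (Function('n')(D) = Pow(-2, Rational(1, 2)) = Mul(I, Pow(2, Rational(1, 2))))
Function('N')(o, U) = Rational(5, 6) (Function('N')(o, U) = Mul(5, Pow(6, -1)) = Mul(5, Rational(1, 6)) = Rational(5, 6))
Function('V')(W) = Add(6, Mul(-1, I, Pow(2, Rational(1, 2)))) (Function('V')(W) = Add(6, Mul(-1, Mul(I, Pow(2, Rational(1, 2))))) = Add(6, Mul(-1, I, Pow(2, Rational(1, 2)))))
Pow(Function('V')(Function('N')(2, Function('q')(1, Add(-4, 4)))), 2) = Pow(Add(6, Mul(-1, I, Pow(2, Rational(1, 2)))), 2)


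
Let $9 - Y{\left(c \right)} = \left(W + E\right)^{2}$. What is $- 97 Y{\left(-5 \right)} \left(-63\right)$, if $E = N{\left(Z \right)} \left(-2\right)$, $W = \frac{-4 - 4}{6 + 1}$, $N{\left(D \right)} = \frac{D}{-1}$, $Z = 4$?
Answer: $- \frac{1626399}{7} \approx -2.3234 \cdot 10^{5}$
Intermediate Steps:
$N{\left(D \right)} = - D$ ($N{\left(D \right)} = D \left(-1\right) = - D$)
$W = - \frac{8}{7} \approx -1.1429$
$E = 8$ ($E = \left(-1\right) 4 \left(-2\right) = \left(-4\right) \left(-2\right) = 8$)
$Y{\left(c \right)} = - \frac{1863}{49}$ ($Y{\left(c \right)} = 9 - \left(- \frac{8}{7} + 8\right)^{2} = 9 - \left(\frac{48}{7}\right)^{2} = 9 - \frac{2304}{49} = - \frac{1863}{49}$)
$- 97 Y{\left(-5 \right)} \left(-63\right) = \left(-97\right) \left(- \frac{1863}{49}\right) \left(-63\right) = \frac{180711}{49} \left(-63\right) = - \frac{1626399}{7}$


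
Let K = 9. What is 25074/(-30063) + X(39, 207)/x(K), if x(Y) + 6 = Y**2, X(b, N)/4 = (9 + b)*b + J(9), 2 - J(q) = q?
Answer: 14825962/150315 ≈ 98.633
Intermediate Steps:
J(q) = 2 - q
X(b, N) = -28 + 4*b*(9 + b) (X(b, N) = 4*((9 + b)*b + (2 - 1*9)) = 4*(b*(9 + b) + (2 - 9)) = 4*(b*(9 + b) - 7) = 4*(-7 + b*(9 + b)) = -28 + 4*b*(9 + b))
x(Y) = -6 + Y**2
25074/(-30063) + X(39, 207)/x(K) = 25074/(-30063) + (-28 + 4*39**2 + 36*39)/(-6 + 9**2) = 25074*(-1/30063) + (-28 + 4*1521 + 1404)/(-6 + 81) = -8358/10021 + (-28 + 6084 + 1404)/75 = -8358/10021 + 7460*(1/75) = -8358/10021 + 1492/15 = 14825962/150315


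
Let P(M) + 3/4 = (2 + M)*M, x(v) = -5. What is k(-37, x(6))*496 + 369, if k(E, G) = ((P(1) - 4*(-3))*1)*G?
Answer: -34971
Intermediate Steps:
P(M) = -¾ + M*(2 + M) (P(M) = -¾ + (2 + M)*M = -¾ + M*(2 + M))
k(E, G) = 57*G/4 (k(E, G) = (((-¾ + 1² + 2*1) - 4*(-3))*1)*G = (((-¾ + 1 + 2) - 1*(-12))*1)*G = ((9/4 + 12)*1)*G = ((57/4)*1)*G = 57*G/4)
k(-37, x(6))*496 + 369 = ((57/4)*(-5))*496 + 369 = -285/4*496 + 369 = -35340 + 369 = -34971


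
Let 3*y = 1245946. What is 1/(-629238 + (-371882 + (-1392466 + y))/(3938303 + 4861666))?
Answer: -26399907/16611828727964 ≈ -1.5892e-6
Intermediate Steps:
y = 1245946/3 (y = (1/3)*1245946 = 1245946/3 ≈ 4.1532e+5)
1/(-629238 + (-371882 + (-1392466 + y))/(3938303 + 4861666)) = 1/(-629238 + (-371882 + (-1392466 + 1245946/3))/(3938303 + 4861666)) = 1/(-629238 + (-371882 - 2931452/3)/8799969) = 1/(-629238 - 4047098/3*1/8799969) = 1/(-629238 - 4047098/26399907) = 1/(-16611828727964/26399907) = -26399907/16611828727964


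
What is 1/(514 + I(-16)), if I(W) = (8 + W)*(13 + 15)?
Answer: 1/290 ≈ 0.0034483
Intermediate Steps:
I(W) = 224 + 28*W (I(W) = (8 + W)*28 = 224 + 28*W)
1/(514 + I(-16)) = 1/(514 + (224 + 28*(-16))) = 1/(514 + (224 - 448)) = 1/(514 - 224) = 1/290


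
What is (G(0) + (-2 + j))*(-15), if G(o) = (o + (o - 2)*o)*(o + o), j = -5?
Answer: 105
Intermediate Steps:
G(o) = 2*o*(o + o*(-2 + o)) (G(o) = (o + (-2 + o)*o)*(2*o) = (o + o*(-2 + o))*(2*o) = 2*o*(o + o*(-2 + o)))
(G(0) + (-2 + j))*(-15) = (2*0**2*(-1 + 0) + (-2 - 5))*(-15) = (2*0*(-1) - 7)*(-15) = (0 - 7)*(-15) = -7*(-15) = 105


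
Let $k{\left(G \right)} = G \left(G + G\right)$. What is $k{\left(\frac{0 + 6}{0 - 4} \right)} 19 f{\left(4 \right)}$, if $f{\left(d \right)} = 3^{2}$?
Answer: $\frac{1539}{2} \approx 769.5$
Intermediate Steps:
$k{\left(G \right)} = 2 G^{2}$ ($k{\left(G \right)} = G 2 G = 2 G^{2}$)
$f{\left(d \right)} = 9$
$k{\left(\frac{0 + 6}{0 - 4} \right)} 19 f{\left(4 \right)} = 2 \left(\frac{0 + 6}{0 - 4}\right)^{2} \cdot 19 \cdot 9 = 2 \left(\frac{6}{-4}\right)^{2} \cdot 19 \cdot 9 = 2 \left(6 \left(- \frac{1}{4}\right)\right)^{2} \cdot 19 \cdot 9 = 2 \left(- \frac{3}{2}\right)^{2} \cdot 19 \cdot 9 = 2 \cdot \frac{9}{4} \cdot 19 \cdot 9 = \frac{9}{2} \cdot 19 \cdot 9 = \frac{171}{2} \cdot 9 = \frac{1539}{2}$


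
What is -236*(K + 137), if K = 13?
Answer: -35400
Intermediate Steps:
-236*(K + 137) = -236*(13 + 137) = -236*150 = -35400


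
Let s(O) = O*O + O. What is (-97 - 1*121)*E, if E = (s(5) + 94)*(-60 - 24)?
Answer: 2270688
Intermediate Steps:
s(O) = O + O**2 (s(O) = O**2 + O = O + O**2)
E = -10416 (E = (5*(1 + 5) + 94)*(-60 - 24) = (5*6 + 94)*(-84) = (30 + 94)*(-84) = 124*(-84) = -10416)
(-97 - 1*121)*E = (-97 - 1*121)*(-10416) = (-97 - 121)*(-10416) = -218*(-10416) = 2270688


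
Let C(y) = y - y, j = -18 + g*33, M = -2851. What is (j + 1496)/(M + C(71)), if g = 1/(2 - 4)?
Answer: -2923/5702 ≈ -0.51263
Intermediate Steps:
g = -½ (g = 1/(-2) = -½ ≈ -0.50000)
j = -69/2 (j = -18 - ½*33 = -18 - 33/2 = -69/2 ≈ -34.500)
C(y) = 0
(j + 1496)/(M + C(71)) = (-69/2 + 1496)/(-2851 + 0) = (2923/2)/(-2851) = (2923/2)*(-1/2851) = -2923/5702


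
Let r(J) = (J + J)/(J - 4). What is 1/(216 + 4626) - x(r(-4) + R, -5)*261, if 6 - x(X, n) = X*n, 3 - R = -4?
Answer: -58133051/4842 ≈ -12006.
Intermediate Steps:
r(J) = 2*J/(-4 + J) (r(J) = (2*J)/(-4 + J) = 2*J/(-4 + J))
R = 7 (R = 3 - 1*(-4) = 3 + 4 = 7)
x(X, n) = 6 - X*n
1/(216 + 4626) - x(r(-4) + R, -5)*261 = 1/(216 + 4626) - (6 - 1*(2*(-4)/(-4 - 4) + 7)*(-5))*261 = 1/4842 - (6 - 1*(2*(-4)/(-8) + 7)*(-5))*261 = 1/4842 - (6 - 1*(2*(-4)*(-⅛) + 7)*(-5))*261 = 1/4842 - (6 - 1*(1 + 7)*(-5))*261 = 1/4842 - (6 - 1*8*(-5))*261 = 1/4842 - (6 + 40)*261 = 1/4842 - 46*261 = 1/4842 - 1*12006 = 1/4842 - 12006 = -58133051/4842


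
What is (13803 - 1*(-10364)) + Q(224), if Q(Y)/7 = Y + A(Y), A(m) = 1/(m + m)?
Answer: 1647041/64 ≈ 25735.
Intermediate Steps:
A(m) = 1/(2*m)
Q(Y) = 7*Y + 7/(2*Y) (Q(Y) = 7*(Y + 1/(2*Y)) = 7*Y + 7/(2*Y))
(13803 - 1*(-10364)) + Q(224) = (13803 - 1*(-10364)) + (7*224 + (7/2)/224) = (13803 + 10364) + (1568 + (7/2)*(1/224)) = 24167 + (1568 + 1/64) = 24167 + 100353/64 = 1647041/64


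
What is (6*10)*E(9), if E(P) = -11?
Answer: -660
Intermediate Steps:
(6*10)*E(9) = (6*10)*(-11) = 60*(-11) = -660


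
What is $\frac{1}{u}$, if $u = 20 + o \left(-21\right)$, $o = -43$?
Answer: $\frac{1}{923} \approx 0.0010834$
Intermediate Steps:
$u = 923$ ($u = 20 - -903 = 20 + 903 = 923$)
$\frac{1}{u} = \frac{1}{923}$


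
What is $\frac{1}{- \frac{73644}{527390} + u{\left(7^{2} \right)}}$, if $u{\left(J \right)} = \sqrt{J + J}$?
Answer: $\frac{4854888645}{3406539668383} + \frac{486745371175 \sqrt{2}}{6813079336766} \approx 0.10246$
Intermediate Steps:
$u{\left(J \right)} = \sqrt{2} \sqrt{J}$ ($u{\left(J \right)} = \sqrt{2 J} = \sqrt{2} \sqrt{J}$)
$\frac{1}{- \frac{73644}{527390} + u{\left(7^{2} \right)}} = \frac{1}{- \frac{73644}{527390} + \sqrt{2} \sqrt{7^{2}}} = \frac{1}{\left(-73644\right) \frac{1}{527390} + \sqrt{2} \sqrt{49}} = \frac{1}{- \frac{36822}{263695} + \sqrt{2} \cdot 7} = \frac{1}{- \frac{36822}{263695} + 7 \sqrt{2}}$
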